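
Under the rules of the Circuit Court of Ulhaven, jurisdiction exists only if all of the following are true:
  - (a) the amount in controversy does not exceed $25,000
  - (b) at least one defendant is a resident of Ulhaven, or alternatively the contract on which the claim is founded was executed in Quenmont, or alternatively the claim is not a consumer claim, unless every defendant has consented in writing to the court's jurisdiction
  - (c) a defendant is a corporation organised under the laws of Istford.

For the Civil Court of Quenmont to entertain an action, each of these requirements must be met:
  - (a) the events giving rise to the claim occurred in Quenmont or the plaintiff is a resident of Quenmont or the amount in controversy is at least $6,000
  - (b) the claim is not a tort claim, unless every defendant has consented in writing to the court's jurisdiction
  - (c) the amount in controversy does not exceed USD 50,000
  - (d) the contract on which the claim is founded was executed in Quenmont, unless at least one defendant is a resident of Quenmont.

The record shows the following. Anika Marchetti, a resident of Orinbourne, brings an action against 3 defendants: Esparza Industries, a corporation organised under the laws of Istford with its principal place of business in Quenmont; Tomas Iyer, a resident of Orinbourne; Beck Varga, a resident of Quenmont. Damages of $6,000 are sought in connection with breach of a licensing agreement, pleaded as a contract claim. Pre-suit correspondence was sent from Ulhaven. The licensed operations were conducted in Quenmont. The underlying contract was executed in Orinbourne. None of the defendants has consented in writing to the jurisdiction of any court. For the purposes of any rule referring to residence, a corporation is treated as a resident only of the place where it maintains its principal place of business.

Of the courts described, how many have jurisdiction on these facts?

The Circuit Court of Ulhaven:
  (a) The amount in controversy is $6,000, within the $25,000 ceiling. Met.
  (b) The claim is a contract claim, not a consumer claim, so one alternative holds. Met.
  (c) Esparza Industries is organised under the laws of Istford. Condition met.
  → All conditions met; jurisdiction exists.
The Civil Court of Quenmont:
  (a) The operative events occurred in Quenmont, so this disjunct is met. Satisfied.
  (b) The claim is a contract claim, not a tort claim. Satisfied.
  (c) The amount in controversy is $6,000, within the $50,000 ceiling. Met.
  (d) The contract was executed in Orinbourne, not Quenmont. But Esparza Industries resides in Quenmont, and the 'unless' clause therefore excuses the requirement. Met.
  → All conditions met; jurisdiction exists.
Courts with jurisdiction: the Circuit Court of Ulhaven, the Civil Court of Quenmont — 2 in total.

2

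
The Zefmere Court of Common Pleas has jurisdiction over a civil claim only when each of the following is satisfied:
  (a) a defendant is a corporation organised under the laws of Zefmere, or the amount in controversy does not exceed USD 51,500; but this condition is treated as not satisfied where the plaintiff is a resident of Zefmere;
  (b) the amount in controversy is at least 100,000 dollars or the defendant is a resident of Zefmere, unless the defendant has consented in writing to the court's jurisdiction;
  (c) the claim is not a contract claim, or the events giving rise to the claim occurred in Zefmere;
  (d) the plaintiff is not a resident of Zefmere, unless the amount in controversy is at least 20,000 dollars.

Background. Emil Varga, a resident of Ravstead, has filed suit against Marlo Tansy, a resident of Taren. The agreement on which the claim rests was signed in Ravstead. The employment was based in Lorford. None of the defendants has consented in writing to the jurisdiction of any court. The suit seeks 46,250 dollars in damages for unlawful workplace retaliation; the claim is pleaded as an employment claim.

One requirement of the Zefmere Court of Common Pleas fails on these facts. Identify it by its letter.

(b)

The Zefmere Court of Common Pleas:
  (a) The amount in controversy is USD 46,250, within the 51,500 dollars ceiling, so this disjunct is met. And the carve-out is inapplicable — the plaintiff resides in Ravstead, not Zefmere. Satisfied.
  (b) The amount in controversy is USD 46,250, below the USD 100,000 floor; the defendant resides in Taren, not Zefmere — none of the alternatives is met. And no such written consent has been filed, so the proviso does not save it. Not met.
  (c) The claim is an employment claim, not a contract claim — that alternative is enough. Met.
  (d) The plaintiff resides in Ravstead, which is not Zefmere. Condition met.
Only condition (b) fails.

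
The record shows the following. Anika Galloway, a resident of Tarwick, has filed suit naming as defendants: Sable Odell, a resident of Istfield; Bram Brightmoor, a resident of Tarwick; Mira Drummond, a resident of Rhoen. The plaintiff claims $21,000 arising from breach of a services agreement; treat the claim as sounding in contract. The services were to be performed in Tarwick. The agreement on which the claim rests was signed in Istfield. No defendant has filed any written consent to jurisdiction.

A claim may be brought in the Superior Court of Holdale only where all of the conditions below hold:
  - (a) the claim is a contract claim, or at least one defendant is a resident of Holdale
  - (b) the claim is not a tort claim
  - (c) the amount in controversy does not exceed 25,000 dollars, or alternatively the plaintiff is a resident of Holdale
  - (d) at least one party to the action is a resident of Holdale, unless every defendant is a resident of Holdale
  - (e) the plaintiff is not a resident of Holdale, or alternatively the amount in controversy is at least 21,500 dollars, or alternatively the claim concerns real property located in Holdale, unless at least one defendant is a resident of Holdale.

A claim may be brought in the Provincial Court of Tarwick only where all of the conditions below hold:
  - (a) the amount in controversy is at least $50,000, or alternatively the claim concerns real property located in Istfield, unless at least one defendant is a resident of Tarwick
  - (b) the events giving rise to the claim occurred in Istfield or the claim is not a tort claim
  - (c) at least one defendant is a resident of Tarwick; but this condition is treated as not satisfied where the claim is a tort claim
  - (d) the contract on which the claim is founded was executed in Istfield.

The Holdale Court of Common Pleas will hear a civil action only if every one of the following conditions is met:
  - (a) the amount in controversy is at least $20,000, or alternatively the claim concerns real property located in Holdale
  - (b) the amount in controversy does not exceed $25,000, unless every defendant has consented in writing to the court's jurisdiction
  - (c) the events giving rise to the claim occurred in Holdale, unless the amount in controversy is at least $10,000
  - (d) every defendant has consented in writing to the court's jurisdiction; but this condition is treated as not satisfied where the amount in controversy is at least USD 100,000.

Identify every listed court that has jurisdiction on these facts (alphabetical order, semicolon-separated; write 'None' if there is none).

the Provincial Court of Tarwick

The Superior Court of Holdale:
  (a) The claim is a contract claim, which satisfies one of the alternatives. Satisfied.
  (b) The claim is a contract claim, not a tort claim. Met.
  (c) The amount in controversy is USD 21,000, within the 25,000 dollars ceiling, which satisfies one of the alternatives. Met.
  (d) No party resides in Holdale. The proviso offers no rescue either, since the defendants reside as follows — Sable Odell in Istfield, Bram Brightmoor in Tarwick, Mira Drummond in Rhoen — not all in Holdale. Not met.
  (e) The plaintiff resides in Tarwick, which is not Holdale, so one alternative holds. Met.
  → The court lacks jurisdiction.
The Provincial Court of Tarwick:
  (a) The amount in controversy is 21,000 dollars, below the USD 50,000 floor; the claim does not concern real property — no alternative holds. The proviso rescues it, though: Bram Brightmoor resides in Tarwick. Condition met.
  (b) The claim is a contract claim, not a tort claim, so this disjunct is met. Met.
  (c) Bram Brightmoor resides in Tarwick. The exception is not triggered, since the claim is a contract claim, not a tort claim. Met.
  (d) The contract was executed in Istfield. Satisfied.
  → Jurisdiction lies.
The Holdale Court of Common Pleas:
  (a) The amount in controversy is $21,000, which meets the $20,000 floor, which satisfies one of the alternatives. Met.
  (b) The amount in controversy is 21,000 dollars, within the 25,000 dollars ceiling. Condition met.
  (c) The operative events occurred in Tarwick, not Holdale. The proviso rescues it, though: the amount in controversy is 21,000 dollars, which meets the $10,000 floor. Met.
  (d) No such written consent has been filed. Condition not met.
  → No jurisdiction.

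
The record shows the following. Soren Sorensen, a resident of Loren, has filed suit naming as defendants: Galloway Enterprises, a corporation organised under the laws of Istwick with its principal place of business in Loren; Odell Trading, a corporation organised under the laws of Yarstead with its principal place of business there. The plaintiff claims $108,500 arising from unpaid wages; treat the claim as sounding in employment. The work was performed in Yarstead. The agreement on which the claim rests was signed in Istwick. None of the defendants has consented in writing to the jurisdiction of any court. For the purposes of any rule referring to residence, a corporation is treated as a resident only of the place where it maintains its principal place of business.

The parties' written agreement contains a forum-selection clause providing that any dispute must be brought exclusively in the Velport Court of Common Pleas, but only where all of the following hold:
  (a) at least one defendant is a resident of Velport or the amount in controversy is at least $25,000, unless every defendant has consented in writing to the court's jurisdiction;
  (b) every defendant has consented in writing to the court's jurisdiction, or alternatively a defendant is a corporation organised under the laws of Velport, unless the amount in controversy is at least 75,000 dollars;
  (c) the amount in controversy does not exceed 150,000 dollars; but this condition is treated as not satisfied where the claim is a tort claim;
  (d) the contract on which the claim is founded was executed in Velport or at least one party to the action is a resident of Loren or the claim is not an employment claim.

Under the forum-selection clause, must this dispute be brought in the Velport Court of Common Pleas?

The Velport Court of Common Pleas:
  (a) The amount in controversy is $108,500, which meets the 25,000 dollars floor — that alternative is enough. Met.
  (b) No such written consent has been filed; the corporate defendant(s) are organised in Istwick, Yarstead, not Velport — every alternative fails. But the amount in controversy is USD 108,500, which meets the USD 75,000 floor, and the 'unless' clause therefore excuses the requirement. Satisfied.
  (c) The amount in controversy is USD 108,500, within the $150,000 ceiling. The carve-out does not apply: the claim is an employment claim, not a tort claim. Satisfied.
  (d) Soren Sorensen resides in Loren, so this disjunct is met. Satisfied.
  → The clause applies.

Yes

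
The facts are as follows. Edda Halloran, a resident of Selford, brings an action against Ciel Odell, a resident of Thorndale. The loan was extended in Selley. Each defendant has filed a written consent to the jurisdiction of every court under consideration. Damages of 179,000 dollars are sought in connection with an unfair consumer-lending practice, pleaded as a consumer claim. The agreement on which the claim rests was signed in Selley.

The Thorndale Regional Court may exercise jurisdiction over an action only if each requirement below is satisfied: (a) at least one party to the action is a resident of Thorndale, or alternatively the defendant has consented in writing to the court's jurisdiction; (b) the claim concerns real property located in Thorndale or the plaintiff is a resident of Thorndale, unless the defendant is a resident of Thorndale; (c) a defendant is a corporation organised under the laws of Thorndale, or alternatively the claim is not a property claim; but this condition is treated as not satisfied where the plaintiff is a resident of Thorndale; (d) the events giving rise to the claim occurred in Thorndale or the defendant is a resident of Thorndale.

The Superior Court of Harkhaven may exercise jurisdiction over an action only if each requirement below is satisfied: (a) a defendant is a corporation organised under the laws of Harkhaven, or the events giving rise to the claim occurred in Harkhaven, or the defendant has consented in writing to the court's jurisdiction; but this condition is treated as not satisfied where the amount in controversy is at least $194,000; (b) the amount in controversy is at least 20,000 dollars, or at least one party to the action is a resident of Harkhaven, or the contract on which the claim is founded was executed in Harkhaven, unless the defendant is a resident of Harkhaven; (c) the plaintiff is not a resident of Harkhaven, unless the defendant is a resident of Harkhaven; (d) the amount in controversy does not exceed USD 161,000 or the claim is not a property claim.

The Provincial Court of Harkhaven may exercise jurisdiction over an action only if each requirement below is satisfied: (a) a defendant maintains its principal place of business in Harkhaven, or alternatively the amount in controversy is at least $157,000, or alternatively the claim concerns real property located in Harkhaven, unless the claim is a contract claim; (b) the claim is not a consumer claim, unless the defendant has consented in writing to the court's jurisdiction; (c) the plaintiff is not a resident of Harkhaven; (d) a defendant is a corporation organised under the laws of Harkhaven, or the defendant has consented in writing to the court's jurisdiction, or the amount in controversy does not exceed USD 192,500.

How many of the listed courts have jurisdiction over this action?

3

The Thorndale Regional Court:
  (a) Ciel Odell resides in Thorndale, so one alternative holds. Met.
  (b) The claim does not concern real property; the plaintiff resides in Selford, not Thorndale — no alternative holds. The proviso rescues it, though: the defendant resides in Thorndale. Met.
  (c) The claim is a consumer claim, not a property claim, so this disjunct is met. The carve-out does not apply: the plaintiff resides in Selford, not Thorndale. Met.
  (d) The defendant resides in Thorndale, which satisfies one of the alternatives. Met.
  → All conditions met; jurisdiction exists.
The Superior Court of Harkhaven:
  (a) Every defendant has filed written consent — that alternative is enough. The exception is not triggered, since the amount in controversy is USD 179,000, below the 194,000 dollars floor. Met.
  (b) The amount in controversy is 179,000 dollars, which meets the 20,000 dollars floor, so one alternative holds. Condition met.
  (c) The plaintiff resides in Selford, which is not Harkhaven. Met.
  (d) The claim is a consumer claim, not a property claim, which satisfies one of the alternatives. Met.
  → All conditions met; jurisdiction exists.
The Provincial Court of Harkhaven:
  (a) The amount in controversy is 179,000 dollars, which meets the 157,000 dollars floor, so this disjunct is met. Satisfied.
  (b) The claim is a consumer claim. But every defendant has filed written consent, and the 'unless' clause therefore excuses the requirement. Met.
  (c) The plaintiff resides in Selford, which is not Harkhaven. Met.
  (d) Every defendant has filed written consent, so one alternative holds. Satisfied.
  → The court has jurisdiction.
Courts with jurisdiction: the Thorndale Regional Court, the Superior Court of Harkhaven, the Provincial Court of Harkhaven — 3 in total.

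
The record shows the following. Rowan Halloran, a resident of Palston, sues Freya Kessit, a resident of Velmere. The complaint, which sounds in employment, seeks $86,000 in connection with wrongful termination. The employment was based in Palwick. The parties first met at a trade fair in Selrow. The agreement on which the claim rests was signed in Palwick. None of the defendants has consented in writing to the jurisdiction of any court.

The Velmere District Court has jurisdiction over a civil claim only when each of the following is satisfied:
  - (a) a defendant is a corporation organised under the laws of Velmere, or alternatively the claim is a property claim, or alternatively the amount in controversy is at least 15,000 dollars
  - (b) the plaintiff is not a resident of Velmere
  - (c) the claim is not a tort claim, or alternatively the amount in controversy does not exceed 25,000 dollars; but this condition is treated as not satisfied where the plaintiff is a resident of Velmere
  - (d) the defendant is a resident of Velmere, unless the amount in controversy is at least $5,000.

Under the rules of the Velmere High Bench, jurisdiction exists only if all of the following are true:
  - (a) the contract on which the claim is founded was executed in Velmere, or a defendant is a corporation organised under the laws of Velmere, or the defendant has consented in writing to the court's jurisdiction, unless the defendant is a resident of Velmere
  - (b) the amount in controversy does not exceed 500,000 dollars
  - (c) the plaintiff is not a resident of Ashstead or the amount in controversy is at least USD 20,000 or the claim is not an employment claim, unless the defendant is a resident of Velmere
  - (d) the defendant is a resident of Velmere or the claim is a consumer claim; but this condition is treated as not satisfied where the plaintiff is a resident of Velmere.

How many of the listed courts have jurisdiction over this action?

The Velmere District Court:
  (a) The amount in controversy is 86,000 dollars, which meets the 15,000 dollars floor — that alternative is enough. Satisfied.
  (b) The plaintiff resides in Palston, which is not Velmere. Condition met.
  (c) The claim is an employment claim, not a tort claim, so one alternative holds. And the carve-out is inapplicable — the plaintiff resides in Palston, not Velmere. Met.
  (d) The defendant resides in Velmere. Met.
  → The court has jurisdiction.
The Velmere High Bench:
  (a) The contract was executed in Palwick, not Velmere; no defendant is a corporation; no such written consent has been filed — no alternative holds. However, the defendant resides in Velmere, so the 'unless' proviso supplies this condition. Satisfied.
  (b) The amount in controversy is USD 86,000, within the USD 500,000 ceiling. Condition met.
  (c) The plaintiff resides in Palston, which is not Ashstead — that alternative is enough. Met.
  (d) The defendant resides in Velmere, so one alternative holds. And the carve-out is inapplicable — the plaintiff resides in Palston, not Velmere. Met.
  → All conditions met; jurisdiction exists.
Courts with jurisdiction: the Velmere District Court, the Velmere High Bench — 2 in total.

2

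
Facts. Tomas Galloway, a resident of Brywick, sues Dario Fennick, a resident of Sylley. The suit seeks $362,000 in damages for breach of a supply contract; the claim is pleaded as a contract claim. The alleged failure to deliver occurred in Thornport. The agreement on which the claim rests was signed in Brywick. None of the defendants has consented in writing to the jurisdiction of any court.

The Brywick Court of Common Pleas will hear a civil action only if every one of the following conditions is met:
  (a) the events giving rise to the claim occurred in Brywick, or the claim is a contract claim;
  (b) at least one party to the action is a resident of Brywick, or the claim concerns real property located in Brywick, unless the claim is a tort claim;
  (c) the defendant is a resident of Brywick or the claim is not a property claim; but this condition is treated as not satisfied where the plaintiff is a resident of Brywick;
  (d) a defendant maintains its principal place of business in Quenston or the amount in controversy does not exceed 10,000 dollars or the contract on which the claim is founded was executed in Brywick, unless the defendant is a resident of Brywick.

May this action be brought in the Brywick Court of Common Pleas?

No

The Brywick Court of Common Pleas:
  (a) The claim is a contract claim — that alternative is enough. Met.
  (b) Tomas Galloway resides in Brywick, so this disjunct is met. Condition met.
  (c) The claim is a contract claim, not a property claim, so one alternative holds. However, the plaintiff resides in Brywick, which falls within the stated exception and so defeats the condition. Condition not met.
  (d) The contract was executed in Brywick, so one alternative holds. Satisfied.
  → At least one condition fails; no jurisdiction.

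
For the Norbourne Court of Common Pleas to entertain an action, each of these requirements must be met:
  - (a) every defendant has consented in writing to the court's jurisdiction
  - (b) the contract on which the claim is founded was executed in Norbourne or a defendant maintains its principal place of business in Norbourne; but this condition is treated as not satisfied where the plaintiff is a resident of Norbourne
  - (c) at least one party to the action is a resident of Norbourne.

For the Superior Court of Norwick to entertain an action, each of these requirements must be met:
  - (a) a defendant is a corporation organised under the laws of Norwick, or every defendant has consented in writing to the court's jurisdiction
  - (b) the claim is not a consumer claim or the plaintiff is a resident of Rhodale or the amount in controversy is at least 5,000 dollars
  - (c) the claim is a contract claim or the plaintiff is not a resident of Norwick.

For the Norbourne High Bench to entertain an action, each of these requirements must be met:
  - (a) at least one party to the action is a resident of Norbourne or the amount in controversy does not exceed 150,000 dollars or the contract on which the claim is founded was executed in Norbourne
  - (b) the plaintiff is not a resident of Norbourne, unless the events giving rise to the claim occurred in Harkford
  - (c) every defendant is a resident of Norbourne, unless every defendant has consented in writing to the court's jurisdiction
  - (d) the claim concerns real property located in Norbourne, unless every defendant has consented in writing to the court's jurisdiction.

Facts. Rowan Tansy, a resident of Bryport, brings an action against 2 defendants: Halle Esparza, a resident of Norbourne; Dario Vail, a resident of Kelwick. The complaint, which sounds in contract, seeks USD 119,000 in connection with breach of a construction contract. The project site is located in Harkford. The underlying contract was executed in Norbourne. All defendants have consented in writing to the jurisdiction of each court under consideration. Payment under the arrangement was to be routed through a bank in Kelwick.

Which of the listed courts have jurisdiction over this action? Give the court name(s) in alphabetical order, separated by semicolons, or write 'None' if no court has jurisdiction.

the Norbourne Court of Common Pleas; the Norbourne High Bench; the Superior Court of Norwick

The Norbourne Court of Common Pleas:
  (a) Every defendant has filed written consent. Condition met.
  (b) The contract was executed in Norbourne, which satisfies one of the alternatives. And the carve-out is inapplicable — the plaintiff resides in Bryport, not Norbourne. Met.
  (c) Halle Esparza resides in Norbourne. Condition met.
  → The court has jurisdiction.
The Superior Court of Norwick:
  (a) Every defendant has filed written consent, so one alternative holds. Satisfied.
  (b) The claim is a contract claim, not a consumer claim, which satisfies one of the alternatives. Condition met.
  (c) The claim is a contract claim, so this disjunct is met. Condition met.
  → Jurisdiction lies.
The Norbourne High Bench:
  (a) Halle Esparza resides in Norbourne, so this disjunct is met. Satisfied.
  (b) The plaintiff resides in Bryport, which is not Norbourne. Condition met.
  (c) The defendants reside as follows — Halle Esparza in Norbourne, Dario Vail in Kelwick — not all in Norbourne. But every defendant has filed written consent, and the 'unless' clause therefore excuses the requirement. Satisfied.
  (d) The claim does not concern real property. But every defendant has filed written consent, and the 'unless' clause therefore excuses the requirement. Met.
  → The court has jurisdiction.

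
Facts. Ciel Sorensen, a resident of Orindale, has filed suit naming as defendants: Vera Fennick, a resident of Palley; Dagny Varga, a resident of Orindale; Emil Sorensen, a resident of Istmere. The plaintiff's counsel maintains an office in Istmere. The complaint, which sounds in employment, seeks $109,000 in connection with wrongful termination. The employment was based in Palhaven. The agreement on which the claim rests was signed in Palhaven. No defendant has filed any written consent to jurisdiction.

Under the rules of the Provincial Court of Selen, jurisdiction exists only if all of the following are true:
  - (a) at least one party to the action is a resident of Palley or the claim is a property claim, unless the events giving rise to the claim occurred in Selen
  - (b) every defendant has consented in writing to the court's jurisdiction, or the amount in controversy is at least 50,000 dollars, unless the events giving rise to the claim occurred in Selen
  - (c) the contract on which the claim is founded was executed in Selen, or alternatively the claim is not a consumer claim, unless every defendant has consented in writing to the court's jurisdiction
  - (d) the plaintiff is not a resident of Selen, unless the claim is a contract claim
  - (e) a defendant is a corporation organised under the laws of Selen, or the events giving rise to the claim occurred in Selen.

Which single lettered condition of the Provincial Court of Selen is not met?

(e)

The Provincial Court of Selen:
  (a) Vera Fennick resides in Palley — that alternative is enough. Met.
  (b) The amount in controversy is $109,000, which meets the $50,000 floor — that alternative is enough. Met.
  (c) The claim is an employment claim, not a consumer claim, so this disjunct is met. Condition met.
  (d) The plaintiff resides in Orindale, which is not Selen. Met.
  (e) No defendant is a corporation; the operative events occurred in Palhaven, not Selen — every alternative fails. Fails.
Only condition (e) fails.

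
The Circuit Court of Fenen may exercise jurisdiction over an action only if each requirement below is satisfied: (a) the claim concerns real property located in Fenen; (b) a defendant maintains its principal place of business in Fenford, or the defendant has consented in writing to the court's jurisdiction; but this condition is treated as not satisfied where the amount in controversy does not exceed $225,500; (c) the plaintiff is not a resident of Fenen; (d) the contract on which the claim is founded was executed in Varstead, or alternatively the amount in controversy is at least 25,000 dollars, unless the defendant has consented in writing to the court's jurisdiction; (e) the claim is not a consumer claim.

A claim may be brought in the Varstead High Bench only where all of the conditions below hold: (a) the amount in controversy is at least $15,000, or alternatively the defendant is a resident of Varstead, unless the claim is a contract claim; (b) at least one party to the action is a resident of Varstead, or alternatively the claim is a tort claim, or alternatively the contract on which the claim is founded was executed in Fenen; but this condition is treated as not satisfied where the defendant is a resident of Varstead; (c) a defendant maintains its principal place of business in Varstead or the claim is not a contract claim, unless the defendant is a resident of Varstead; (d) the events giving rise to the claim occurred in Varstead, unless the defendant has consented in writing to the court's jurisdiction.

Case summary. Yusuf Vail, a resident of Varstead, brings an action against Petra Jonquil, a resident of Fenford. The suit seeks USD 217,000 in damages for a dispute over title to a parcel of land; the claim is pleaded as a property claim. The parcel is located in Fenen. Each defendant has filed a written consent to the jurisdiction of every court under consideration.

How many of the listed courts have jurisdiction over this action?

The Circuit Court of Fenen:
  (a) The property lies in Fenen. Condition met.
  (b) Every defendant has filed written consent, so one alternative holds. But the amount in controversy is $217,000, within the 225,500 dollars ceiling, triggering the carve-out and defeating this condition. Fails.
  (c) The plaintiff resides in Varstead, which is not Fenen. Met.
  (d) The amount in controversy is 217,000 dollars, which meets the 25,000 dollars floor, which satisfies one of the alternatives. Satisfied.
  (e) The claim is a property claim, not a consumer claim. Satisfied.
  → No jurisdiction.
The Varstead High Bench:
  (a) The amount in controversy is USD 217,000, which meets the 15,000 dollars floor, which satisfies one of the alternatives. Condition met.
  (b) Yusuf Vail resides in Varstead, so one alternative holds. The exception is not triggered, since the defendant resides in Fenford, not Varstead. Satisfied.
  (c) The claim is a property claim, not a contract claim, which satisfies one of the alternatives. Condition met.
  (d) The operative events occurred in Fenen, not Varstead. But every defendant has filed written consent, and the 'unless' clause therefore excuses the requirement. Satisfied.
  → Every requirement is satisfied — jurisdiction.
Courts with jurisdiction: the Varstead High Bench — 1 in total.

1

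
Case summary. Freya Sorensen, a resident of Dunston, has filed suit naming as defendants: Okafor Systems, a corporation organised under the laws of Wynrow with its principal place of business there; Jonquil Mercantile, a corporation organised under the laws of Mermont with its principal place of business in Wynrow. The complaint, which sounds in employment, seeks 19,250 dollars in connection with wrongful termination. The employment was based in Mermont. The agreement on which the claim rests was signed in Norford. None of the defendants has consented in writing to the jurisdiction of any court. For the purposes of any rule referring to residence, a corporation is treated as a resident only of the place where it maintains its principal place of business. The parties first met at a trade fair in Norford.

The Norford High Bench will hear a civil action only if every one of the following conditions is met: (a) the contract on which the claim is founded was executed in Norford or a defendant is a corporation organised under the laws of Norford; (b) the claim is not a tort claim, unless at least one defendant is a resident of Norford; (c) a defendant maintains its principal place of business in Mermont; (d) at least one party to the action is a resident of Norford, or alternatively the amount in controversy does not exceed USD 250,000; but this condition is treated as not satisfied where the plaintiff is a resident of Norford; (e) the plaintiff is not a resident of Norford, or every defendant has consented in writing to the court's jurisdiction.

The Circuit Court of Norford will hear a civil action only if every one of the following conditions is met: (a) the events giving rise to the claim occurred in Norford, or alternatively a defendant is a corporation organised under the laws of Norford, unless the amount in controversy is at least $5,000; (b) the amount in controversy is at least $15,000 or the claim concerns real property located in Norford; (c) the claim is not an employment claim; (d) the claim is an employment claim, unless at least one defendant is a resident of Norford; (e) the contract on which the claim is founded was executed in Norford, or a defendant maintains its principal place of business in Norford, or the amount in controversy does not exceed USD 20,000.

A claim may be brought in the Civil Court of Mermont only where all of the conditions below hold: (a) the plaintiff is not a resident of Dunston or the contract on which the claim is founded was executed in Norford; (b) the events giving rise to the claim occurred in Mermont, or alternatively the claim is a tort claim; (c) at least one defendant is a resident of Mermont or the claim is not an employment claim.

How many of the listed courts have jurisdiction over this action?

The Norford High Bench:
  (a) The contract was executed in Norford, so one alternative holds. Condition met.
  (b) The claim is an employment claim, not a tort claim. Met.
  (c) The corporate defendant(s) have their principal place of business in Wynrow, not Mermont. Fails.
  (d) The amount in controversy is $19,250, within the 250,000 dollars ceiling — that alternative is enough. The exception is not triggered, since the plaintiff resides in Dunston, not Norford. Condition met.
  (e) The plaintiff resides in Dunston, which is not Norford, so one alternative holds. Condition met.
  → Not every requirement is met — no jurisdiction.
The Circuit Court of Norford:
  (a) The operative events occurred in Mermont, not Norford; the corporate defendant(s) are organised in Mermont, Wynrow, not Norford — none of the alternatives is met. The proviso rescues it, though: the amount in controversy is USD 19,250, which meets the $5,000 floor. Condition met.
  (b) The amount in controversy is 19,250 dollars, which meets the USD 15,000 floor — that alternative is enough. Satisfied.
  (c) The claim is an employment claim. Condition not met.
  (d) The claim is an employment claim. Condition met.
  (e) The contract was executed in Norford, which satisfies one of the alternatives. Met.
  → At least one condition fails; no jurisdiction.
The Civil Court of Mermont:
  (a) The contract was executed in Norford, which satisfies one of the alternatives. Satisfied.
  (b) The operative events occurred in Mermont, which satisfies one of the alternatives. Condition met.
  (c) No defendant resides in Mermont (they reside in Wynrow, Wynrow); the claim is an employment claim — no alternative holds. Not met.
  → Not every requirement is met — no jurisdiction.
No court satisfies all of its conditions.

0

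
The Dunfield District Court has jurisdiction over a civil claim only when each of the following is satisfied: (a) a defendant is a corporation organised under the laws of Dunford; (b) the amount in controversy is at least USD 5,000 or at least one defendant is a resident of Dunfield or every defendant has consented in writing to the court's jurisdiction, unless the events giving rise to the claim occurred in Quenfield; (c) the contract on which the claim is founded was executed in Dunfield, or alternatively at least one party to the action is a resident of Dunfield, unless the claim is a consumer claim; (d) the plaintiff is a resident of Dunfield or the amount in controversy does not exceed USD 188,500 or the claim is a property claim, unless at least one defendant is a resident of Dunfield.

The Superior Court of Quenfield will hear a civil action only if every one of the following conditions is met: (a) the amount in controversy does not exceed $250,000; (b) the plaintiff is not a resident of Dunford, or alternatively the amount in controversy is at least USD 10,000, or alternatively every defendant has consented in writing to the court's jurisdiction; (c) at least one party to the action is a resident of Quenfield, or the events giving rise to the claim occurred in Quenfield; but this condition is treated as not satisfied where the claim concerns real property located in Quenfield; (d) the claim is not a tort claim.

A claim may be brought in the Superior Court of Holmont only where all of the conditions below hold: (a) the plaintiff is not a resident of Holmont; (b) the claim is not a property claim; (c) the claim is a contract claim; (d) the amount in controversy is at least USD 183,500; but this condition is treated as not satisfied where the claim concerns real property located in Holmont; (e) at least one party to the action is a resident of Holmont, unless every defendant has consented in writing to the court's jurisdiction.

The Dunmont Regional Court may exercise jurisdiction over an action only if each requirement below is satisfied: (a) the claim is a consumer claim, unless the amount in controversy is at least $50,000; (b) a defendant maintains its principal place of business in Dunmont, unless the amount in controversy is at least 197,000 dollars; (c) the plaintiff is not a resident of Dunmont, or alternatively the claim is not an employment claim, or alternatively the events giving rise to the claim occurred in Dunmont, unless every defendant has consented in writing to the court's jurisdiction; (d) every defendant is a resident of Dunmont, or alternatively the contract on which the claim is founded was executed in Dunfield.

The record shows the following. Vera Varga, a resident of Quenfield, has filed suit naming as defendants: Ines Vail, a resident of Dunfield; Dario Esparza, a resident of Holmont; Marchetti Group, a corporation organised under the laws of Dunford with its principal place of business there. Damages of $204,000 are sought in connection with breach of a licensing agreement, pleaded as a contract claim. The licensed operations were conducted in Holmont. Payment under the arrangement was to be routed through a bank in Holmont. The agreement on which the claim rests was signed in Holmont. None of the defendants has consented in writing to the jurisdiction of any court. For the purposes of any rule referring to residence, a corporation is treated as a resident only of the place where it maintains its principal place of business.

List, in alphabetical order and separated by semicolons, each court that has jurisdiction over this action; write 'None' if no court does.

The Dunfield District Court:
  (a) Marchetti Group is organised under the laws of Dunford. Satisfied.
  (b) The amount in controversy is USD 204,000, which meets the $5,000 floor, which satisfies one of the alternatives. Met.
  (c) Ines Vail resides in Dunfield, which satisfies one of the alternatives. Condition met.
  (d) The plaintiff resides in Quenfield, not Dunfield; the amount in controversy is USD 204,000, above the $188,500 ceiling; the claim is a contract claim, not a property claim — every alternative fails. But Ines Vail resides in Dunfield, and the 'unless' clause therefore excuses the requirement. Met.
  → All conditions met; jurisdiction exists.
The Superior Court of Quenfield:
  (a) The amount in controversy is $204,000, within the 250,000 dollars ceiling. Condition met.
  (b) The plaintiff resides in Quenfield, which is not Dunford, so one alternative holds. Met.
  (c) Vera Varga resides in Quenfield, which satisfies one of the alternatives. The carve-out does not apply: the claim does not concern real property. Satisfied.
  (d) The claim is a contract claim, not a tort claim. Met.
  → All conditions met; jurisdiction exists.
The Superior Court of Holmont:
  (a) The plaintiff resides in Quenfield, which is not Holmont. Met.
  (b) The claim is a contract claim, not a property claim. Condition met.
  (c) The claim is a contract claim. Met.
  (d) The amount in controversy is 204,000 dollars, which meets the USD 183,500 floor. And the carve-out is inapplicable — the claim does not concern real property. Condition met.
  (e) Dario Esparza resides in Holmont. Satisfied.
  → Jurisdiction lies.
The Dunmont Regional Court:
  (a) The claim is a contract claim, not a consumer claim. However, the amount in controversy is $204,000, which meets the 50,000 dollars floor, so the 'unless' proviso supplies this condition. Satisfied.
  (b) The corporate defendant(s) have their principal place of business in Dunford, not Dunmont. The proviso rescues it, though: the amount in controversy is 204,000 dollars, which meets the $197,000 floor. Condition met.
  (c) The plaintiff resides in Quenfield, which is not Dunmont — that alternative is enough. Satisfied.
  (d) The defendants reside as follows — Ines Vail in Dunfield, Dario Esparza in Holmont, Marchetti Group in Dunford — not all in Dunmont; the contract was executed in Holmont, not Dunfield — none of the alternatives is met. Condition not met.
  → No jurisdiction.

the Dunfield District Court; the Superior Court of Holmont; the Superior Court of Quenfield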